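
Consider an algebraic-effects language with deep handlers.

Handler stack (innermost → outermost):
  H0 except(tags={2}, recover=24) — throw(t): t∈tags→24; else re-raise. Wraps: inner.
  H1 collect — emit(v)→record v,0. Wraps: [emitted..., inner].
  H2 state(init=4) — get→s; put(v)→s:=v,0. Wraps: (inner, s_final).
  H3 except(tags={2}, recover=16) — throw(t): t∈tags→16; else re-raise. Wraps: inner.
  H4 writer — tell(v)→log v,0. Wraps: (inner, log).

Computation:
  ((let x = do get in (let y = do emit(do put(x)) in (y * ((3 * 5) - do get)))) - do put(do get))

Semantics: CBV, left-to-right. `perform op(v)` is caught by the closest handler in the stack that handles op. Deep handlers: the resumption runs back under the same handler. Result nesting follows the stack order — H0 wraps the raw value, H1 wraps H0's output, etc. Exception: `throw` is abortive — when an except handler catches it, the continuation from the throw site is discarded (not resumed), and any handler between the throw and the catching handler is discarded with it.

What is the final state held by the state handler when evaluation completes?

Answer: 4

Evaluation trace:
get @ H2 ⇒ 4
put(4) @ H2 ⇒ s:=4
emit(0) @ H1 ⇒ out+=0
get @ H2 ⇒ 4
get @ H2 ⇒ 4
put(4) @ H2 ⇒ s:=4
H0 returns 0
H1 returns [0, 0]
H2 returns ([0, 0], 4)
H3 returns ([0, 0], 4)
H4 returns (([0, 0], 4), ())
= (([0, 0], 4), ())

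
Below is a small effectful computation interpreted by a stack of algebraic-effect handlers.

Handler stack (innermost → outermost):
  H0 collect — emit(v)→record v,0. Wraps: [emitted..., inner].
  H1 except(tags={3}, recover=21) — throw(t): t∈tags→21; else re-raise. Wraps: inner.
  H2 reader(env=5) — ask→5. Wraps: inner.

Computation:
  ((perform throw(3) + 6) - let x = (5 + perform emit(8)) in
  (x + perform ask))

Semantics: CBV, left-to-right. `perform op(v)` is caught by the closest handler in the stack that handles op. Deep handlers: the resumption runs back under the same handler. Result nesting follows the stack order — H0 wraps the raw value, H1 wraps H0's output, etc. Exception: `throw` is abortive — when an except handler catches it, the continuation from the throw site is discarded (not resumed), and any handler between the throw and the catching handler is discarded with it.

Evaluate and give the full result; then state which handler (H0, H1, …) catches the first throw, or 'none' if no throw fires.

Working:
throw(3) @ H1 caught ⇒ 21
H2 returns 21
= 21

Answer: 21 ; first throw caught by: H1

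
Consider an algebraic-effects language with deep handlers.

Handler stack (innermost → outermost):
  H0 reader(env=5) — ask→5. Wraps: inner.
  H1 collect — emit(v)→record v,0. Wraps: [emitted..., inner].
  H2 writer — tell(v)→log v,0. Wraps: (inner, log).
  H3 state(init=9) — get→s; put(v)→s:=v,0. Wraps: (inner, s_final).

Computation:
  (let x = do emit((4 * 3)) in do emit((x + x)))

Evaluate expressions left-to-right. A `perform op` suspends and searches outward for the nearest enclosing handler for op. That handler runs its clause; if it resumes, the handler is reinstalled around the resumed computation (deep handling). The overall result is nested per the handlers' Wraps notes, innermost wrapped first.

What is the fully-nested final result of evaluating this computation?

Step-by-step:
emit(12) @ H1 ⇒ out+=12
emit(0) @ H1 ⇒ out+=0
H0 returns 0
H1 returns [12, 0, 0]
H2 returns ([12, 0, 0], ())
H3 returns (([12, 0, 0], ()), 9)
= (([12, 0, 0], ()), 9)

Answer: (([12, 0, 0], ()), 9)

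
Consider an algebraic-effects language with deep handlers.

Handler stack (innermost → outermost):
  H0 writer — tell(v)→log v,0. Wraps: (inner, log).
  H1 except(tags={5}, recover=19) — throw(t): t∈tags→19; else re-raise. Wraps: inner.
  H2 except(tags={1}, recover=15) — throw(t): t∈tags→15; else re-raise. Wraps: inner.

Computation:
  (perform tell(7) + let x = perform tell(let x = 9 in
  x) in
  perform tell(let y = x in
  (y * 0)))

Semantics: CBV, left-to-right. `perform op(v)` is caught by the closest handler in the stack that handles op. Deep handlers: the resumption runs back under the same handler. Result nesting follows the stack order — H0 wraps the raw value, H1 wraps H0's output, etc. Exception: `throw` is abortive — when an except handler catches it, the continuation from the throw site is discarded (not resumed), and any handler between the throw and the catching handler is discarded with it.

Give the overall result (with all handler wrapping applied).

Answer: (0, (7, 9, 0))

Working:
tell(7) @ H0 ⇒ log+=7
tell(9) @ H0 ⇒ log+=9
tell(0) @ H0 ⇒ log+=0
H0 returns (0, (7, 9, 0))
H1 returns (0, (7, 9, 0))
H2 returns (0, (7, 9, 0))
= (0, (7, 9, 0))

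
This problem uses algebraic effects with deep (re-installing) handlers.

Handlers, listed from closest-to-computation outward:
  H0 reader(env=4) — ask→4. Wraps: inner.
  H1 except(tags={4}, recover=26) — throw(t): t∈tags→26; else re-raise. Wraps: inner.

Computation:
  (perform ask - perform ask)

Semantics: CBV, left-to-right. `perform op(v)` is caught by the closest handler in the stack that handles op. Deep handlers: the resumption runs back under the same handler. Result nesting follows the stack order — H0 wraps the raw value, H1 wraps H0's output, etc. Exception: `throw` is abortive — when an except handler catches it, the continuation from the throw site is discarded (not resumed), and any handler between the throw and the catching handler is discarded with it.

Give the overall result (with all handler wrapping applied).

Answer: 0

Step-by-step:
ask @ H0 ⇒ 4
ask @ H0 ⇒ 4
H0 returns 0
H1 returns 0
= 0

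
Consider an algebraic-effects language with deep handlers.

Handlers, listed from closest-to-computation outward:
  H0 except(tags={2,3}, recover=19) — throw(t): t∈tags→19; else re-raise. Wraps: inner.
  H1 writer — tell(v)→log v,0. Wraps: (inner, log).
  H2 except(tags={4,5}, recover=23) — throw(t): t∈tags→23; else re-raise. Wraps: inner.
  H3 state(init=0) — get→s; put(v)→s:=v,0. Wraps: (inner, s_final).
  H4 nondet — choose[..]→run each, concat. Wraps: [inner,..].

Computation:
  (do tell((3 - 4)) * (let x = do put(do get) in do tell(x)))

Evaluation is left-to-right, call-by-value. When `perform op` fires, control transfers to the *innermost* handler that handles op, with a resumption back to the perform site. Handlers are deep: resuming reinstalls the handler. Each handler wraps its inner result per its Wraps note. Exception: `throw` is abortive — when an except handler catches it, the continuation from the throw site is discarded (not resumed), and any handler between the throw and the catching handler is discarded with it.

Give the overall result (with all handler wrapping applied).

Answer: [((0, (-1, 0)), 0)]

Step-by-step:
tell(-1) @ H1 ⇒ log+=-1
get @ H3 ⇒ 0
put(0) @ H3 ⇒ s:=0
tell(0) @ H1 ⇒ log+=0
H0 returns 0
H1 returns (0, (-1, 0))
H2 returns (0, (-1, 0))
H3 returns ((0, (-1, 0)), 0)
H4 returns [((0, (-1, 0)), 0)]
= [((0, (-1, 0)), 0)]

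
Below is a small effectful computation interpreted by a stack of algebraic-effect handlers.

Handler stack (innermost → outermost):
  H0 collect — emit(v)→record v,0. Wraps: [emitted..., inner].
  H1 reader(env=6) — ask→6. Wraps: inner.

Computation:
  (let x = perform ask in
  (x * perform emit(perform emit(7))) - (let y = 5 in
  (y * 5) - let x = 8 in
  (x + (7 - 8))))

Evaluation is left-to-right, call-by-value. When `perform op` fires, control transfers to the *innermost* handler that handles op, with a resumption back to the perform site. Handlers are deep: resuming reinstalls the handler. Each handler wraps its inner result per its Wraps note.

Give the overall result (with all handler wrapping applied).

Answer: [7, 0, -18]

Step-by-step:
ask @ H1 ⇒ 6
emit(7) @ H0 ⇒ out+=7
emit(0) @ H0 ⇒ out+=0
H0 returns [7, 0, -18]
H1 returns [7, 0, -18]
= [7, 0, -18]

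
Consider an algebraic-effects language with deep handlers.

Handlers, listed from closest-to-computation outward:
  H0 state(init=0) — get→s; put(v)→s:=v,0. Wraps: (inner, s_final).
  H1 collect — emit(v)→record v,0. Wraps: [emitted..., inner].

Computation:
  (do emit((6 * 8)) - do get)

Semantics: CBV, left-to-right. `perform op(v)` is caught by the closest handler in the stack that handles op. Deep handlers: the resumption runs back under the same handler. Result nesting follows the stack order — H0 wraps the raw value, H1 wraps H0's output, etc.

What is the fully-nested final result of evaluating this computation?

Evaluation trace:
emit(48) @ H1 ⇒ out+=48
get @ H0 ⇒ 0
H0 returns (0, 0)
H1 returns [48, (0, 0)]
= [48, (0, 0)]

Answer: [48, (0, 0)]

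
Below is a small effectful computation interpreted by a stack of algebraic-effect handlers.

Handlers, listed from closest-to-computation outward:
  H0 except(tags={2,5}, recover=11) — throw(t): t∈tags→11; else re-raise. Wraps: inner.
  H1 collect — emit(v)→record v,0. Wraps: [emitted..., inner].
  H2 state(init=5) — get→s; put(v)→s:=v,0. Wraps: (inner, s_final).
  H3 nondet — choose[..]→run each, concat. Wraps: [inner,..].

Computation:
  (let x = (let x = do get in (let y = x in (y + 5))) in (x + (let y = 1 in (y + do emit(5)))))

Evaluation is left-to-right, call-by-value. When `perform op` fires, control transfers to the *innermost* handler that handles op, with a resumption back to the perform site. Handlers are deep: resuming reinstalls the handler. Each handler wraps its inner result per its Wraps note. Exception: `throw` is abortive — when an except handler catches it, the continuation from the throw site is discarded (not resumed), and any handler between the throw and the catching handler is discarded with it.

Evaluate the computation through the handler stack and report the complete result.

Evaluation trace:
get @ H2 ⇒ 5
emit(5) @ H1 ⇒ out+=5
H0 returns 11
H1 returns [5, 11]
H2 returns ([5, 11], 5)
H3 returns [([5, 11], 5)]
= [([5, 11], 5)]

Answer: [([5, 11], 5)]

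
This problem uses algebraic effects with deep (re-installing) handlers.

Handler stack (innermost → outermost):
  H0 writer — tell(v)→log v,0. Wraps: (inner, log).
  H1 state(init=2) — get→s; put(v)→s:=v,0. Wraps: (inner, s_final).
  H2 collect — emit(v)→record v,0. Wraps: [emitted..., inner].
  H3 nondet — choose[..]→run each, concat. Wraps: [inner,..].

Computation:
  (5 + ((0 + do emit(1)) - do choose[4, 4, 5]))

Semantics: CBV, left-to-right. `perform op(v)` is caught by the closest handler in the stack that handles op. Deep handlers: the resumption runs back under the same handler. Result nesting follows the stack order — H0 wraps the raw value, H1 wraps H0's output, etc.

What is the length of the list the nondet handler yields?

Step-by-step:
emit(1) @ H2 ⇒ out+=1
choose[4, 4, 5] @ H3
  branch[0] choose=4:
    H0 returns (1, ())
    H1 returns ((1, ()), 2)
    H2 returns [1, ((1, ()), 2)]
    H3 returns [[1, ((1, ()), 2)]]
  branch[1] choose=4:
    H0 returns (1, ())
    H1 returns ((1, ()), 2)
    H2 returns [1, ((1, ()), 2)]
    H3 returns [[1, ((1, ()), 2)]]
  branch[2] choose=5:
    H0 returns (0, ())
    H1 returns ((0, ()), 2)
    H2 returns [1, ((0, ()), 2)]
    H3 returns [[1, ((0, ()), 2)]]
= [[1, ((1, ()), 2)], [1, ((1, ()), 2)], [1, ((0, ()), 2)]]

Answer: 3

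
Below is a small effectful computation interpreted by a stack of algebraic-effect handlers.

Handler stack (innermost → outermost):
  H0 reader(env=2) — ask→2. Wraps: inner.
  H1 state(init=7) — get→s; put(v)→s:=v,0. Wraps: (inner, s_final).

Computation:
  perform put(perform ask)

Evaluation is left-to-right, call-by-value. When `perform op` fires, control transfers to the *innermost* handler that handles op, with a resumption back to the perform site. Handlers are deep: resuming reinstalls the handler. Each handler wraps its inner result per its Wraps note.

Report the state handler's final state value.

Evaluation trace:
ask @ H0 ⇒ 2
put(2) @ H1 ⇒ s:=2
H0 returns 0
H1 returns (0, 2)
= (0, 2)

Answer: 2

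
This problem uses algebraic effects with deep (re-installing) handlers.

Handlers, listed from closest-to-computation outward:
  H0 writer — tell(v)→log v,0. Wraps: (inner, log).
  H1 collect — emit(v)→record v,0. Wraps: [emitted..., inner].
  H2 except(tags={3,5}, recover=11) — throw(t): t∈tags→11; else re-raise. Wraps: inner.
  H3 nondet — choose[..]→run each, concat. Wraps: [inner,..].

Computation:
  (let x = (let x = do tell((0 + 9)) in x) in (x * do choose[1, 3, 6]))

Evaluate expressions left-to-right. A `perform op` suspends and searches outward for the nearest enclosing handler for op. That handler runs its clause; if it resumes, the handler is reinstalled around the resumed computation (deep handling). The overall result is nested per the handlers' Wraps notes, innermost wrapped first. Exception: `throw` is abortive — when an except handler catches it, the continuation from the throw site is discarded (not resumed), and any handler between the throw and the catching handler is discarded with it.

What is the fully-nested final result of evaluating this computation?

Evaluation trace:
tell(9) @ H0 ⇒ log+=9
choose[1, 3, 6] @ H3
  branch[0] choose=1:
    H0 returns (0, (9))
    H1 returns [(0, (9))]
    H2 returns [(0, (9))]
    H3 returns [[(0, (9))]]
  branch[1] choose=3:
    H0 returns (0, (9))
    H1 returns [(0, (9))]
    H2 returns [(0, (9))]
    H3 returns [[(0, (9))]]
  branch[2] choose=6:
    H0 returns (0, (9))
    H1 returns [(0, (9))]
    H2 returns [(0, (9))]
    H3 returns [[(0, (9))]]
= [[(0, (9))], [(0, (9))], [(0, (9))]]

Answer: [[(0, (9))], [(0, (9))], [(0, (9))]]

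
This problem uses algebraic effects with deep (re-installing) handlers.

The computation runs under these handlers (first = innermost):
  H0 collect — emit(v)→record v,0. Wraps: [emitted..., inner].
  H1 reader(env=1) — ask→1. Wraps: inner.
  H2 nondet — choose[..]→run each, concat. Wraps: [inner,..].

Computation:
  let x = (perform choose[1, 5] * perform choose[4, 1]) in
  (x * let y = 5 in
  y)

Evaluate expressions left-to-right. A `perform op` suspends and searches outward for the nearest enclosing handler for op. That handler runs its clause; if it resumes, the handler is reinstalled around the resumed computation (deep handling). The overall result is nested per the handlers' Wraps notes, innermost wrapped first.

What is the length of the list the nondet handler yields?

Answer: 4

Step-by-step:
choose[1, 5] @ H2
  branch[0] choose=1:
    choose[4, 1] @ H2
      branch[0] choose=4:
        H0 returns [20]
        H1 returns [20]
        H2 returns [[20]]
      branch[1] choose=1:
        H0 returns [5]
        H1 returns [5]
        H2 returns [[5]]
  branch[1] choose=5:
    choose[4, 1] @ H2
      branch[0] choose=4:
        H0 returns [100]
        H1 returns [100]
        H2 returns [[100]]
      branch[1] choose=1:
        H0 returns [25]
        H1 returns [25]
        H2 returns [[25]]
= [[20], [5], [100], [25]]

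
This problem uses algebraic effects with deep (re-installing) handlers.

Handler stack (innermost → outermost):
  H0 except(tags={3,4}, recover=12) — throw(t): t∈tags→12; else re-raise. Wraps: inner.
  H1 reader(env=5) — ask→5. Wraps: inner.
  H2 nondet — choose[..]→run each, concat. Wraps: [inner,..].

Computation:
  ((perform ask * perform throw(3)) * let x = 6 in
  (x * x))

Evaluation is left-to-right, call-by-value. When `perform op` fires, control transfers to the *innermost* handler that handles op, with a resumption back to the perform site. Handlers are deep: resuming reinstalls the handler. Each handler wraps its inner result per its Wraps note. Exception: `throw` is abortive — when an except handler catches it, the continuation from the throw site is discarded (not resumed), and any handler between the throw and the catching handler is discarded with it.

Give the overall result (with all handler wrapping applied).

Answer: [12]

Working:
ask @ H1 ⇒ 5
throw(3) @ H0 caught ⇒ 12
H1 returns 12
H2 returns [12]
= [12]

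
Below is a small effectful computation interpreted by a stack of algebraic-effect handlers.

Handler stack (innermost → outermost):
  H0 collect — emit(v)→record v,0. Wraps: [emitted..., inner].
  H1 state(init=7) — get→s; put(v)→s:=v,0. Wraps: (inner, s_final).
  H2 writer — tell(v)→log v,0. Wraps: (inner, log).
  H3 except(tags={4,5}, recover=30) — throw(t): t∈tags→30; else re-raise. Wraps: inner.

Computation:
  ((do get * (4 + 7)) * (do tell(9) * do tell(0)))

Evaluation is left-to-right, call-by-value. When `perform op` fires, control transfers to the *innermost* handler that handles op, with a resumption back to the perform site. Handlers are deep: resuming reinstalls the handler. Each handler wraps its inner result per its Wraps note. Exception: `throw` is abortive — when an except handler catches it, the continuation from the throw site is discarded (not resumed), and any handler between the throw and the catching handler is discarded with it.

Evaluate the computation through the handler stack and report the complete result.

Step-by-step:
get @ H1 ⇒ 7
tell(9) @ H2 ⇒ log+=9
tell(0) @ H2 ⇒ log+=0
H0 returns [0]
H1 returns ([0], 7)
H2 returns (([0], 7), (9, 0))
H3 returns (([0], 7), (9, 0))
= (([0], 7), (9, 0))

Answer: (([0], 7), (9, 0))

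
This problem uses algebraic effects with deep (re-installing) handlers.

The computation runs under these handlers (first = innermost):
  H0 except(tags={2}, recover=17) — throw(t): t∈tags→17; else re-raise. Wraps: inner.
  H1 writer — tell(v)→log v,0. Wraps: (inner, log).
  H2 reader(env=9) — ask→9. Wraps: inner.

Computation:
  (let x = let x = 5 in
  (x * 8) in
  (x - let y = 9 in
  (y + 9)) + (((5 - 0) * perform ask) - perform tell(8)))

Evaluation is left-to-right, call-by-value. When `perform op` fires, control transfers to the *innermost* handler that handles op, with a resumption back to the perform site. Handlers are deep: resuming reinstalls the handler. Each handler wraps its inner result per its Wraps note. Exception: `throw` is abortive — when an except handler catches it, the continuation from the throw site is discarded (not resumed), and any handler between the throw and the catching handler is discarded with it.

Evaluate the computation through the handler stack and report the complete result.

Evaluation trace:
ask @ H2 ⇒ 9
tell(8) @ H1 ⇒ log+=8
H0 returns 67
H1 returns (67, (8))
H2 returns (67, (8))
= (67, (8))

Answer: (67, (8))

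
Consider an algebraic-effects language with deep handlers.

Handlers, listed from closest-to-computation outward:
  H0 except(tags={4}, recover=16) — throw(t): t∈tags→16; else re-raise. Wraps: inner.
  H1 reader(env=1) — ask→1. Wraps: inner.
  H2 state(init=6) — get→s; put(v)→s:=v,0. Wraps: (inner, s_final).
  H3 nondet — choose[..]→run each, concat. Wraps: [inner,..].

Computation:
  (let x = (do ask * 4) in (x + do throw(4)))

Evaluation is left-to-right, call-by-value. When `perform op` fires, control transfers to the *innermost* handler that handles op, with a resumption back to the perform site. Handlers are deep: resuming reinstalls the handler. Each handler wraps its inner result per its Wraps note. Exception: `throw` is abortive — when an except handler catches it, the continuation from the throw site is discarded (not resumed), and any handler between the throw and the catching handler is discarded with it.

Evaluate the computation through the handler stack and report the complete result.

Answer: [(16, 6)]

Evaluation trace:
ask @ H1 ⇒ 1
throw(4) @ H0 caught ⇒ 16
H1 returns 16
H2 returns (16, 6)
H3 returns [(16, 6)]
= [(16, 6)]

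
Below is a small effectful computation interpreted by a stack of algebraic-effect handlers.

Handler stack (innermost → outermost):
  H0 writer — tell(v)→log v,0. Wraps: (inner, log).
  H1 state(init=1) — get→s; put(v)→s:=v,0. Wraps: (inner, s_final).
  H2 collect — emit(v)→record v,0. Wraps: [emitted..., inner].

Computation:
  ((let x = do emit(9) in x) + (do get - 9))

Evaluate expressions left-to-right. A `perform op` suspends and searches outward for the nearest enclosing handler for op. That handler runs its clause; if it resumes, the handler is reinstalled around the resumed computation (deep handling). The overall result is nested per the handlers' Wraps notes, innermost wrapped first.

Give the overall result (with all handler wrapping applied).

Working:
emit(9) @ H2 ⇒ out+=9
get @ H1 ⇒ 1
H0 returns (-8, ())
H1 returns ((-8, ()), 1)
H2 returns [9, ((-8, ()), 1)]
= [9, ((-8, ()), 1)]

Answer: [9, ((-8, ()), 1)]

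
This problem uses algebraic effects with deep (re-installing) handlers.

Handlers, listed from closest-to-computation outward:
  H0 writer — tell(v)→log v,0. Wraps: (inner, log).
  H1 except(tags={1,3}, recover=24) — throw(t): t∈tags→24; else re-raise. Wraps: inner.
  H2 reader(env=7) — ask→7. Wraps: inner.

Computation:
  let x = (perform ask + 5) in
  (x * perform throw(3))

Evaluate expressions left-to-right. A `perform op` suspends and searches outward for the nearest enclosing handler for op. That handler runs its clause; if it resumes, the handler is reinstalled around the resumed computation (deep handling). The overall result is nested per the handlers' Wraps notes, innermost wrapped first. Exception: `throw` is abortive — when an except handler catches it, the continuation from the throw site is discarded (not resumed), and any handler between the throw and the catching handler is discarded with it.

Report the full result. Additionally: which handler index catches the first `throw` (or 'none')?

Answer: 24 ; first throw caught by: H1

Step-by-step:
ask @ H2 ⇒ 7
throw(3) @ H1 caught ⇒ 24
H2 returns 24
= 24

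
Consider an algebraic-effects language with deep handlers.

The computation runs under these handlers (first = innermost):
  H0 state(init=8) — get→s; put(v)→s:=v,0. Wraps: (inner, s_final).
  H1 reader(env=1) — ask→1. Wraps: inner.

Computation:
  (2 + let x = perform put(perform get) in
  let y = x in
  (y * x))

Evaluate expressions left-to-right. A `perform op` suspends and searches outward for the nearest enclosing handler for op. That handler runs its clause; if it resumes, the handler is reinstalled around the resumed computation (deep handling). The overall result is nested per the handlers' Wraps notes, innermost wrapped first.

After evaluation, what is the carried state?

Step-by-step:
get @ H0 ⇒ 8
put(8) @ H0 ⇒ s:=8
H0 returns (2, 8)
H1 returns (2, 8)
= (2, 8)

Answer: 8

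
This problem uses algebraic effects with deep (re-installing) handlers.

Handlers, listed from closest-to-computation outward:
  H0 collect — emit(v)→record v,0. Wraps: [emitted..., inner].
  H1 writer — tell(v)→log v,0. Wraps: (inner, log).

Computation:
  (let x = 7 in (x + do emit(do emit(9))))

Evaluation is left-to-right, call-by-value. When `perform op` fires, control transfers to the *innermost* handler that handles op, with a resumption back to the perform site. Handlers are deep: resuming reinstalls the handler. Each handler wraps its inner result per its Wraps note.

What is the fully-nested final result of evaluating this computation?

Working:
emit(9) @ H0 ⇒ out+=9
emit(0) @ H0 ⇒ out+=0
H0 returns [9, 0, 7]
H1 returns ([9, 0, 7], ())
= ([9, 0, 7], ())

Answer: ([9, 0, 7], ())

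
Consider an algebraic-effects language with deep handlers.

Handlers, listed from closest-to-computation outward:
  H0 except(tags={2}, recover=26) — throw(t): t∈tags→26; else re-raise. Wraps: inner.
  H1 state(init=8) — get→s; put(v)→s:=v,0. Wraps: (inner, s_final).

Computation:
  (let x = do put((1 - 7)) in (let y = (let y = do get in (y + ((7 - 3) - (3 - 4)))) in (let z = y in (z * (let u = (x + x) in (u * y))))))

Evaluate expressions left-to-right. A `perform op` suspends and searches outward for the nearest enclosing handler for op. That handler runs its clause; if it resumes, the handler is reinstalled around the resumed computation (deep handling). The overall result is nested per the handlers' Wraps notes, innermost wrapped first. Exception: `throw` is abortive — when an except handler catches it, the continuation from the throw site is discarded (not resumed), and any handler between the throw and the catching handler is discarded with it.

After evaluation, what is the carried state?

Step-by-step:
put(-6) @ H1 ⇒ s:=-6
get @ H1 ⇒ -6
H0 returns 0
H1 returns (0, -6)
= (0, -6)

Answer: -6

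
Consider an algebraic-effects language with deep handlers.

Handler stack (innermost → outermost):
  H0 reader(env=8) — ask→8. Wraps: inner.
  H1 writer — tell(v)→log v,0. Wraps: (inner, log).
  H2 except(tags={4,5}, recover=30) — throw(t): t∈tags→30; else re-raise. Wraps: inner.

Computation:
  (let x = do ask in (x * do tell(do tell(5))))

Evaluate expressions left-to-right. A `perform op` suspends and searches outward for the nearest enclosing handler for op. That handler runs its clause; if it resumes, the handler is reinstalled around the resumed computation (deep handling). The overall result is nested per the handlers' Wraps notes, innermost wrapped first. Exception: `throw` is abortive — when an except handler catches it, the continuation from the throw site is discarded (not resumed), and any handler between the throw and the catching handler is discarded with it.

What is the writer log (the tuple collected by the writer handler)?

Answer: (5, 0)

Step-by-step:
ask @ H0 ⇒ 8
tell(5) @ H1 ⇒ log+=5
tell(0) @ H1 ⇒ log+=0
H0 returns 0
H1 returns (0, (5, 0))
H2 returns (0, (5, 0))
= (0, (5, 0))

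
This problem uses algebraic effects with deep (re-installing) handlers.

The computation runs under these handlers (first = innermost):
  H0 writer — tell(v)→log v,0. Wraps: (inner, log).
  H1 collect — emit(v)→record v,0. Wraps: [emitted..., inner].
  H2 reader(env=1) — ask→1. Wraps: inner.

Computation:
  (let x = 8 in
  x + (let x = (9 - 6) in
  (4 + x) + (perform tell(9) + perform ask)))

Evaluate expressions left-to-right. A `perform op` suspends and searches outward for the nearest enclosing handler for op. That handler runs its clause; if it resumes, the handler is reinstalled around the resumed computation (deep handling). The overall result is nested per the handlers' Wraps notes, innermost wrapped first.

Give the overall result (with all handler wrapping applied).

Answer: [(16, (9))]

Step-by-step:
tell(9) @ H0 ⇒ log+=9
ask @ H2 ⇒ 1
H0 returns (16, (9))
H1 returns [(16, (9))]
H2 returns [(16, (9))]
= [(16, (9))]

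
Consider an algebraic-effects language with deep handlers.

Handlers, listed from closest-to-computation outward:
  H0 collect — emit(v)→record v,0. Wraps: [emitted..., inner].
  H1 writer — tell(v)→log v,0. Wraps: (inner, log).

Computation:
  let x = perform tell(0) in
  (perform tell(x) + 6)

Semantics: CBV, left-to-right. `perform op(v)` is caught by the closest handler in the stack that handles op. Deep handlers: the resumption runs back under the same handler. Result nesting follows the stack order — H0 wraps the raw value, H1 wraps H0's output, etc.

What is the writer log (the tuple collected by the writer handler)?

Working:
tell(0) @ H1 ⇒ log+=0
tell(0) @ H1 ⇒ log+=0
H0 returns [6]
H1 returns ([6], (0, 0))
= ([6], (0, 0))

Answer: (0, 0)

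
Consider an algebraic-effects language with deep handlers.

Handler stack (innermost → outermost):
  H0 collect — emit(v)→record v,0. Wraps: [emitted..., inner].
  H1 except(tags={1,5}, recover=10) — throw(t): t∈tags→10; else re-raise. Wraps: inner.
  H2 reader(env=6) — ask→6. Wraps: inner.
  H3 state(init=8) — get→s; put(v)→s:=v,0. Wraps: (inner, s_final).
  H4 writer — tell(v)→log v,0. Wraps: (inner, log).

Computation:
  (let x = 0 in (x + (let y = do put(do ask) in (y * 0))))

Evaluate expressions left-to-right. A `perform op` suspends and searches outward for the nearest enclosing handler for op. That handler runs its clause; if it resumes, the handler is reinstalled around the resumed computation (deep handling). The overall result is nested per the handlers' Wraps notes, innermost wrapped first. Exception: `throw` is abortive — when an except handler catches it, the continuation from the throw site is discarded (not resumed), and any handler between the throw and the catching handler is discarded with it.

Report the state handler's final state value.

Answer: 6

Step-by-step:
ask @ H2 ⇒ 6
put(6) @ H3 ⇒ s:=6
H0 returns [0]
H1 returns [0]
H2 returns [0]
H3 returns ([0], 6)
H4 returns (([0], 6), ())
= (([0], 6), ())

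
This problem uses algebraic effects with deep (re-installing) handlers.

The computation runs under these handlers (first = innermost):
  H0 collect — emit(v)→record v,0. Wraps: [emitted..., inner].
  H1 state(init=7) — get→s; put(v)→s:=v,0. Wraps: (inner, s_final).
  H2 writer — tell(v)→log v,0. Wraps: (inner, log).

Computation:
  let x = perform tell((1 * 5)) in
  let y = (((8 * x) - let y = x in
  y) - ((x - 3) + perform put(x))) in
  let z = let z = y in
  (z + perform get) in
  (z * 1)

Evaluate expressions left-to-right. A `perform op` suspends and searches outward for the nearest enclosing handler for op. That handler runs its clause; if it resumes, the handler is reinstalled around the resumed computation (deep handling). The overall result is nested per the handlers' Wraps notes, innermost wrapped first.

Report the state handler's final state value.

Answer: 0

Evaluation trace:
tell(5) @ H2 ⇒ log+=5
put(0) @ H1 ⇒ s:=0
get @ H1 ⇒ 0
H0 returns [3]
H1 returns ([3], 0)
H2 returns (([3], 0), (5))
= (([3], 0), (5))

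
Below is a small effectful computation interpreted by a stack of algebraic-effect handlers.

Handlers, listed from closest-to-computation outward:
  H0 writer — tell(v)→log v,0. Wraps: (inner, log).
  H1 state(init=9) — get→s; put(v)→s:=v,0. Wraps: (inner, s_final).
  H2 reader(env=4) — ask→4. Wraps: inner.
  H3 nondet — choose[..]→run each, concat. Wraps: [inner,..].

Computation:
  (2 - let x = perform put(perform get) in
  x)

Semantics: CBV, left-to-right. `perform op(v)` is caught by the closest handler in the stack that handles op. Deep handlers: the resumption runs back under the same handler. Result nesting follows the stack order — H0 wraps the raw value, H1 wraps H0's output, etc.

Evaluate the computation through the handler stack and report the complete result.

Answer: [((2, ()), 9)]

Working:
get @ H1 ⇒ 9
put(9) @ H1 ⇒ s:=9
H0 returns (2, ())
H1 returns ((2, ()), 9)
H2 returns ((2, ()), 9)
H3 returns [((2, ()), 9)]
= [((2, ()), 9)]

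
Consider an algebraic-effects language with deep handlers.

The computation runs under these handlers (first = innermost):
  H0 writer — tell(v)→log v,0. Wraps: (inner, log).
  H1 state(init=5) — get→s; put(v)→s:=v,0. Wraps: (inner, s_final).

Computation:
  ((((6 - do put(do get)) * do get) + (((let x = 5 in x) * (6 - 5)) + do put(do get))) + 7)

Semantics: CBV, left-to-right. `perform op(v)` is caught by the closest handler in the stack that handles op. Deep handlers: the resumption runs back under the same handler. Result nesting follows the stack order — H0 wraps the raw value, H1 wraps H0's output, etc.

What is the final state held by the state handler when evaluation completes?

Evaluation trace:
get @ H1 ⇒ 5
put(5) @ H1 ⇒ s:=5
get @ H1 ⇒ 5
get @ H1 ⇒ 5
put(5) @ H1 ⇒ s:=5
H0 returns (42, ())
H1 returns ((42, ()), 5)
= ((42, ()), 5)

Answer: 5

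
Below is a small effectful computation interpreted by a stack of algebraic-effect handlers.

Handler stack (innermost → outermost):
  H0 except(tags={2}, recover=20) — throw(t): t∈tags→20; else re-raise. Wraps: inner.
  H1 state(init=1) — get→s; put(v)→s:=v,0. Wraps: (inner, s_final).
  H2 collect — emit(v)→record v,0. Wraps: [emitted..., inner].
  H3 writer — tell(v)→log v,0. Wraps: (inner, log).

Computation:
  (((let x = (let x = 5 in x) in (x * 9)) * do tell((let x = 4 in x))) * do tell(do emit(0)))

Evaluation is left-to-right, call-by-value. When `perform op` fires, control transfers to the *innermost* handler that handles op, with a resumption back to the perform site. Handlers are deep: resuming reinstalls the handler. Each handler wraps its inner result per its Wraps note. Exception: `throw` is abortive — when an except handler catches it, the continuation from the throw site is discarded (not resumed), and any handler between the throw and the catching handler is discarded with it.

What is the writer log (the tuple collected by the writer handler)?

Answer: (4, 0)

Step-by-step:
tell(4) @ H3 ⇒ log+=4
emit(0) @ H2 ⇒ out+=0
tell(0) @ H3 ⇒ log+=0
H0 returns 0
H1 returns (0, 1)
H2 returns [0, (0, 1)]
H3 returns ([0, (0, 1)], (4, 0))
= ([0, (0, 1)], (4, 0))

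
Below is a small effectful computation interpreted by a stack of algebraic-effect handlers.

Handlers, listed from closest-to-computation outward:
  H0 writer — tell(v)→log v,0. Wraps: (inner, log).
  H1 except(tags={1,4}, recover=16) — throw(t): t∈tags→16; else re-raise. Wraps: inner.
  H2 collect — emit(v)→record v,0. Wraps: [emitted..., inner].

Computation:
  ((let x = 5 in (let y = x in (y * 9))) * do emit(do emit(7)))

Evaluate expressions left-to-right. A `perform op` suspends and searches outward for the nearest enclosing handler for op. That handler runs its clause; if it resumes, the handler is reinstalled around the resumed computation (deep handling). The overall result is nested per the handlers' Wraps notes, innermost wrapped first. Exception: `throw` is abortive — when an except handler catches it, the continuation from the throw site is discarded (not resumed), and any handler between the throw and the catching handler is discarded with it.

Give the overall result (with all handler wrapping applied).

Working:
emit(7) @ H2 ⇒ out+=7
emit(0) @ H2 ⇒ out+=0
H0 returns (0, ())
H1 returns (0, ())
H2 returns [7, 0, (0, ())]
= [7, 0, (0, ())]

Answer: [7, 0, (0, ())]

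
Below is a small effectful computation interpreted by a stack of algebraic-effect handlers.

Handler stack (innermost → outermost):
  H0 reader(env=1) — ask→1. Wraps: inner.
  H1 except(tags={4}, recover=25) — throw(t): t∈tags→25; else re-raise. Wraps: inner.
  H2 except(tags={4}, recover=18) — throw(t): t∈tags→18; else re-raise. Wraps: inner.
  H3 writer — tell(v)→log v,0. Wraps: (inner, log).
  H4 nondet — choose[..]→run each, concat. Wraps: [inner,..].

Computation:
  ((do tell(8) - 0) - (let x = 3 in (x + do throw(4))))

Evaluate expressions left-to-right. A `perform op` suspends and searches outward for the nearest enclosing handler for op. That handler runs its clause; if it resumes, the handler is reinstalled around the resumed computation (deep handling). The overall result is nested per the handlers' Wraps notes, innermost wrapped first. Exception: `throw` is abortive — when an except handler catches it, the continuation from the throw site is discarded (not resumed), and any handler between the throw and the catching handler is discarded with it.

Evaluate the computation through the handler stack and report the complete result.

Evaluation trace:
tell(8) @ H3 ⇒ log+=8
throw(4) @ H1 caught ⇒ 25
H2 returns 25
H3 returns (25, (8))
H4 returns [(25, (8))]
= [(25, (8))]

Answer: [(25, (8))]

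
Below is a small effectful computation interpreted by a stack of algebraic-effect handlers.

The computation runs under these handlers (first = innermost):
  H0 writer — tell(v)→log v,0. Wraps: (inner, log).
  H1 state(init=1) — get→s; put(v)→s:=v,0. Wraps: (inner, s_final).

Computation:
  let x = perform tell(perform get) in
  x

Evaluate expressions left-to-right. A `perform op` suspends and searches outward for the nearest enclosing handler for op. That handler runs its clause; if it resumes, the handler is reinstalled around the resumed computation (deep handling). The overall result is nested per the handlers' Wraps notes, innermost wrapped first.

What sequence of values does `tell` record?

Answer: (1)

Step-by-step:
get @ H1 ⇒ 1
tell(1) @ H0 ⇒ log+=1
H0 returns (0, (1))
H1 returns ((0, (1)), 1)
= ((0, (1)), 1)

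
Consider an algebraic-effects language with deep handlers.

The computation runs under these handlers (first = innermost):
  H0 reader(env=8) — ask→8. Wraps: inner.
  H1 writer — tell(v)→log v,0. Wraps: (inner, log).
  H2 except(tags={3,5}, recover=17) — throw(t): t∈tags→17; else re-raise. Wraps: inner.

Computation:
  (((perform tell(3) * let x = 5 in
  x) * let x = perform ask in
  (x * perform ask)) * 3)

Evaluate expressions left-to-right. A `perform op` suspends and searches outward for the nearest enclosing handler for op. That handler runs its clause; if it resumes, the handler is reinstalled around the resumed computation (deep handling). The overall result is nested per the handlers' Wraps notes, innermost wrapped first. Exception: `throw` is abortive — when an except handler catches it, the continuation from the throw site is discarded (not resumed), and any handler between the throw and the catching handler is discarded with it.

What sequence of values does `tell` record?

Answer: (3)

Evaluation trace:
tell(3) @ H1 ⇒ log+=3
ask @ H0 ⇒ 8
ask @ H0 ⇒ 8
H0 returns 0
H1 returns (0, (3))
H2 returns (0, (3))
= (0, (3))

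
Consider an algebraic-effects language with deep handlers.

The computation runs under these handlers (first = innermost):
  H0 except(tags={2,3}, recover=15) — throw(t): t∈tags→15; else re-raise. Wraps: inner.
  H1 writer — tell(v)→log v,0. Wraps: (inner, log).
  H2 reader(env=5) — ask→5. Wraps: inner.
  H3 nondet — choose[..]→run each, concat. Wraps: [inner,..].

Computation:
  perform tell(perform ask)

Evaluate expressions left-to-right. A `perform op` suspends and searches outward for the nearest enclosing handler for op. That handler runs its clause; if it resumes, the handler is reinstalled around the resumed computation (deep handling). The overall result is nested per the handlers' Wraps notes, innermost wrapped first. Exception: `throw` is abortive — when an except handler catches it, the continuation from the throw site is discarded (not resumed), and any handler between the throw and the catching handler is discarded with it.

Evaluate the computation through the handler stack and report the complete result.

Answer: [(0, (5))]

Step-by-step:
ask @ H2 ⇒ 5
tell(5) @ H1 ⇒ log+=5
H0 returns 0
H1 returns (0, (5))
H2 returns (0, (5))
H3 returns [(0, (5))]
= [(0, (5))]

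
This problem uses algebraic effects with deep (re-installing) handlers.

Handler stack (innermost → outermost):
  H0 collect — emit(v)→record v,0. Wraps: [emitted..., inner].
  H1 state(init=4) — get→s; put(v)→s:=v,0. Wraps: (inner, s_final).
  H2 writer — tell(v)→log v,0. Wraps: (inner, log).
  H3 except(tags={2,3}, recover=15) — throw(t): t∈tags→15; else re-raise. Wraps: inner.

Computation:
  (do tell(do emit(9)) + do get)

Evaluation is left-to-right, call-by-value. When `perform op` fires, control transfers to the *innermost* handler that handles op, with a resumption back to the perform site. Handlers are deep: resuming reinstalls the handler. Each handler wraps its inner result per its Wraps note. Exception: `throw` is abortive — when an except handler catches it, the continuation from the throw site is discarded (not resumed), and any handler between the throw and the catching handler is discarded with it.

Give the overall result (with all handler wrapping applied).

Answer: (([9, 4], 4), (0))

Working:
emit(9) @ H0 ⇒ out+=9
tell(0) @ H2 ⇒ log+=0
get @ H1 ⇒ 4
H0 returns [9, 4]
H1 returns ([9, 4], 4)
H2 returns (([9, 4], 4), (0))
H3 returns (([9, 4], 4), (0))
= (([9, 4], 4), (0))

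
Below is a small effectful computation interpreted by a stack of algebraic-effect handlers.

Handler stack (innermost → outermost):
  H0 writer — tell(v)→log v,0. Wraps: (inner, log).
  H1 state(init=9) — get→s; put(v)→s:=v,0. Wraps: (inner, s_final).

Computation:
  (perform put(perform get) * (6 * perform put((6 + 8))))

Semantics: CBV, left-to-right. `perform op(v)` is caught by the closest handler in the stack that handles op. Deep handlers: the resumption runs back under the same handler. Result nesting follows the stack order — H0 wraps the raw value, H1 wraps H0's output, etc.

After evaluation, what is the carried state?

Answer: 14

Step-by-step:
get @ H1 ⇒ 9
put(9) @ H1 ⇒ s:=9
put(14) @ H1 ⇒ s:=14
H0 returns (0, ())
H1 returns ((0, ()), 14)
= ((0, ()), 14)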